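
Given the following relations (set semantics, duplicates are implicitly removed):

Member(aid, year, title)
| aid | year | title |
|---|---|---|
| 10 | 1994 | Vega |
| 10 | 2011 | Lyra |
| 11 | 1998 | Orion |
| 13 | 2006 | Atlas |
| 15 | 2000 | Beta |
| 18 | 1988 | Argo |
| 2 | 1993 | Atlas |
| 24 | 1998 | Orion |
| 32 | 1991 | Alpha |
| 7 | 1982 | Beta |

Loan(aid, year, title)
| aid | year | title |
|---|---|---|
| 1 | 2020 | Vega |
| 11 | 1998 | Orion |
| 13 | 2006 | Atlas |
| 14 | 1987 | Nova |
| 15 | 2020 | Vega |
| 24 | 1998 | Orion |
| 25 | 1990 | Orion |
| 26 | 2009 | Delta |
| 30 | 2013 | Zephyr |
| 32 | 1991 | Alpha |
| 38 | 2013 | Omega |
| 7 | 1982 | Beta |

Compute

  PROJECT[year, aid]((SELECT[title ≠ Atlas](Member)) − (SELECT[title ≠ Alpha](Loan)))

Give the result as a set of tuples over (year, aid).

{(1988, 18), (1991, 32), (1994, 10), (2000, 15), (2011, 10)}

Apply σ_{title ≠ Atlas}; surviving tuples: {(10, 1994, Vega), (10, 2011, Lyra), (11, 1998, Orion), (15, 2000, Beta), (18, 1988, Argo), (24, 1998, Orion), (32, 1991, Alpha), (7, 1982, Beta)}
Apply σ_{title ≠ Alpha}; surviving tuples: {(1, 2020, Vega), (11, 1998, Orion), (13, 2006, Atlas), (14, 1987, Nova), (15, 2020, Vega), (24, 1998, Orion), (25, 1990, Orion), (26, 2009, Delta), (30, 2013, Zephyr), (38, 2013, Omega), (7, 1982, Beta)}
Difference: {(10, 1994, Vega), (10, 2011, Lyra), (11, 1998, Orion), (15, 2000, Beta), (18, 1988, Argo), (24, 1998, Orion), (32, 1991, Alpha), (7, 1982, Beta)} with {(1, 2020, Vega), (11, 1998, Orion), (13, 2006, Atlas), (14, 1987, Nova), (15, 2020, Vega), (24, 1998, Orion), (25, 1990, Orion), (26, 2009, Delta), (30, 2013, Zephyr), (38, 2013, Omega), (7, 1982, Beta)} → {(10, 1994, Vega), (10, 2011, Lyra), (15, 2000, Beta), (18, 1988, Argo), (32, 1991, Alpha)}
π[year, aid]: project onto (year, aid) → {(1988, 18), (1991, 32), (1994, 10), (2000, 15), (2011, 10)}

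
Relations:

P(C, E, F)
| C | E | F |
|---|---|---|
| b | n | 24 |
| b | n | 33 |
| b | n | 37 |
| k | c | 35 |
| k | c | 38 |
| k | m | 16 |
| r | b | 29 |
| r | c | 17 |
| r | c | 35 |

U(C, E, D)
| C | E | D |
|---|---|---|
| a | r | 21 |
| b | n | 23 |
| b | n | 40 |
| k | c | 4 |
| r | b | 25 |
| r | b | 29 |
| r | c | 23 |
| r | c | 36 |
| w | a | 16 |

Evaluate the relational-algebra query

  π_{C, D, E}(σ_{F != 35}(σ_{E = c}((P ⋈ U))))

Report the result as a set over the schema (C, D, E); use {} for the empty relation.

{(k, 4, c), (r, 23, c), (r, 36, c)}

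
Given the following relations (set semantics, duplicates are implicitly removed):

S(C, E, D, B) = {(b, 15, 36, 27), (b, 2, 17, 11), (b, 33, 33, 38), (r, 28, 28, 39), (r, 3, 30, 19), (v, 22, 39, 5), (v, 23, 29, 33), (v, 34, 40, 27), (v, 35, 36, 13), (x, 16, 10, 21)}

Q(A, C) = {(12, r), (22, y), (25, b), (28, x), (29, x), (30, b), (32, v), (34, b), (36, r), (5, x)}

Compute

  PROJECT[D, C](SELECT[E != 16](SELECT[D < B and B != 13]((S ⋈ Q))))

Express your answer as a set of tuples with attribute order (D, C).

S ⋈ Q (natural join on C): {(b, 15, 36, 27, 25), (b, 15, 36, 27, 30), (b, 15, 36, 27, 34), (b, 2, 17, 11, 25), (b, 2, 17, 11, 30), (b, 2, 17, 11, 34), (b, 33, 33, 38, 25), (b, 33, 33, 38, 30), (b, 33, 33, 38, 34), (r, 28, 28, 39, 12), (r, 28, 28, 39, 36), (r, 3, 30, 19, 12), (r, 3, 30, 19, 36), (v, 22, 39, 5, 32), (v, 23, 29, 33, 32), (v, 34, 40, 27, 32), (v, 35, 36, 13, 32), (x, 16, 10, 21, 28), (x, 16, 10, 21, 29), (x, 16, 10, 21, 5)}
σ[D < B and B != 13]: keep tuples satisfying D < B and B != 13 → {(b, 33, 33, 38, 25), (b, 33, 33, 38, 30), (b, 33, 33, 38, 34), (r, 28, 28, 39, 12), (r, 28, 28, 39, 36), (v, 23, 29, 33, 32), (x, 16, 10, 21, 28), (x, 16, 10, 21, 29), (x, 16, 10, 21, 5)}
σ[E != 16]: keep tuples satisfying E != 16 → {(b, 33, 33, 38, 25), (b, 33, 33, 38, 30), (b, 33, 33, 38, 34), (r, 28, 28, 39, 12), (r, 28, 28, 39, 36), (v, 23, 29, 33, 32)}
Keep only column(s) D, C (3 duplicate(s) eliminated): {(28, r), (29, v), (33, b)}

{(28, r), (29, v), (33, b)}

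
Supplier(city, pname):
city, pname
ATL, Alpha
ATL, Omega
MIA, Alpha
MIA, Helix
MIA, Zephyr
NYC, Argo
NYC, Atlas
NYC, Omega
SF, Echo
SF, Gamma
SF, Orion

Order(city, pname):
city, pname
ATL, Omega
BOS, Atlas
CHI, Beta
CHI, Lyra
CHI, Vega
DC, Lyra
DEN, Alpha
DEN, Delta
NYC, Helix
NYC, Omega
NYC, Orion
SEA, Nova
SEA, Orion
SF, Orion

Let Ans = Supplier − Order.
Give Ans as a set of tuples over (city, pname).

{(ATL, Alpha), (MIA, Alpha), (MIA, Helix), (MIA, Zephyr), (NYC, Argo), (NYC, Atlas), (SF, Echo), (SF, Gamma)}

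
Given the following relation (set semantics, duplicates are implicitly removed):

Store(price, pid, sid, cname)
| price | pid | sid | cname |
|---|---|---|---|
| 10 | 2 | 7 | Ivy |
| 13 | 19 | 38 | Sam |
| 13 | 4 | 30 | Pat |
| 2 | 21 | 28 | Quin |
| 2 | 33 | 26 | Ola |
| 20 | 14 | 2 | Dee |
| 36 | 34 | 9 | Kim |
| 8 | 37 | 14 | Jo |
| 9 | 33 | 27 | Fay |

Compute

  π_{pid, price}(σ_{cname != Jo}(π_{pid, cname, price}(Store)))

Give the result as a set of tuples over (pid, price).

π[pid, cname, price]: project onto (pid, cname, price) → {(14, Dee, 20), (19, Sam, 13), (2, Ivy, 10), (21, Quin, 2), (33, Fay, 9), (33, Ola, 2), (34, Kim, 36), (37, Jo, 8), (4, Pat, 13)}
Selection cname != Jo: {(14, Dee, 20), (19, Sam, 13), (2, Ivy, 10), (21, Quin, 2), (33, Fay, 9), (33, Ola, 2), (34, Kim, 36), (4, Pat, 13)}
π[pid, price]: project onto (pid, price) → {(14, 20), (19, 13), (2, 10), (21, 2), (33, 2), (33, 9), (34, 36), (4, 13)}

{(14, 20), (19, 13), (2, 10), (21, 2), (33, 2), (33, 9), (34, 36), (4, 13)}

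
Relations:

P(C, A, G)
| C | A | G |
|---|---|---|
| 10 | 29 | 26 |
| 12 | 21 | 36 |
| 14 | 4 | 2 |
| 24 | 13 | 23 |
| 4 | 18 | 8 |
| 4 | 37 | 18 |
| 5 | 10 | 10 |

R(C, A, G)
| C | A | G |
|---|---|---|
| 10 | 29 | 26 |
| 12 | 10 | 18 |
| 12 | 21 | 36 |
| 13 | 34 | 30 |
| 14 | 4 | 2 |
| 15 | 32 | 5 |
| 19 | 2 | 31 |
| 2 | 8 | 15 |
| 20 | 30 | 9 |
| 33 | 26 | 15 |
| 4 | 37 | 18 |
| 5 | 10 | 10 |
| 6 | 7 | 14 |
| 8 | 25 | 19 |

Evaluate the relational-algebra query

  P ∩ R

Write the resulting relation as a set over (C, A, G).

{(10, 29, 26), (12, 21, 36), (14, 4, 2), (4, 37, 18), (5, 10, 10)}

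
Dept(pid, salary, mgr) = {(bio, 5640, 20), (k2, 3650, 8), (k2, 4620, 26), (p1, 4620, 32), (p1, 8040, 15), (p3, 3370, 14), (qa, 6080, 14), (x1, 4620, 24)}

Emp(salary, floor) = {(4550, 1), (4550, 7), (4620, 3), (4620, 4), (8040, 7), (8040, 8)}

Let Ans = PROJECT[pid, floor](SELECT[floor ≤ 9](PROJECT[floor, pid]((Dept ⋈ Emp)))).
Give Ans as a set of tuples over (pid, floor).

Joining Dept and Emp on salary yields {(k2, 4620, 26, 3), (k2, 4620, 26, 4), (p1, 4620, 32, 3), (p1, 4620, 32, 4), (p1, 8040, 15, 7), (p1, 8040, 15, 8), (x1, 4620, 24, 3), (x1, 4620, 24, 4)}.
Keep only column(s) floor, pid: {(3, k2), (3, p1), (3, x1), (4, k2), (4, p1), (4, x1), (7, p1), (8, p1)}
Filtering on floor ≤ 9 leaves {(3, k2), (3, p1), (3, x1), (4, k2), (4, p1), (4, x1), (7, p1), (8, p1)}.
Keep only column(s) pid, floor: {(k2, 3), (k2, 4), (p1, 3), (p1, 4), (p1, 7), (p1, 8), (x1, 3), (x1, 4)}

{(k2, 3), (k2, 4), (p1, 3), (p1, 4), (p1, 7), (p1, 8), (x1, 3), (x1, 4)}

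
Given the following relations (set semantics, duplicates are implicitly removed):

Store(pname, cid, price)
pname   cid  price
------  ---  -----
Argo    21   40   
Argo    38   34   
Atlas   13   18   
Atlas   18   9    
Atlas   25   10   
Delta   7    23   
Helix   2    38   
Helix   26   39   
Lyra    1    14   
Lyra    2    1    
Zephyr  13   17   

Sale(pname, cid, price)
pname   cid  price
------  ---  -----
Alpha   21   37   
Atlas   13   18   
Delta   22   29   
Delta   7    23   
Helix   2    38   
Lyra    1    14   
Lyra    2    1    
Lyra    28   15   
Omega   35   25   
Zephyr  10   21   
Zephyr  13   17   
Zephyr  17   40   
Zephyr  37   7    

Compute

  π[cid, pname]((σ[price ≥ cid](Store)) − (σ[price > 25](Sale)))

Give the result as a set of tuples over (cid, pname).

{(1, Lyra), (13, Atlas), (13, Zephyr), (21, Argo), (26, Helix), (7, Delta)}

Apply σ_{price ≥ cid}; surviving tuples: {(Argo, 21, 40), (Atlas, 13, 18), (Delta, 7, 23), (Helix, 2, 38), (Helix, 26, 39), (Lyra, 1, 14), (Zephyr, 13, 17)}
Apply σ_{price > 25}; surviving tuples: {(Alpha, 21, 37), (Delta, 22, 29), (Helix, 2, 38), (Zephyr, 17, 40)}
Set difference of the two operands is {(Argo, 21, 40), (Atlas, 13, 18), (Delta, 7, 23), (Helix, 26, 39), (Lyra, 1, 14), (Zephyr, 13, 17)}.
π[cid, pname]: project onto (cid, pname) → {(1, Lyra), (13, Atlas), (13, Zephyr), (21, Argo), (26, Helix), (7, Delta)}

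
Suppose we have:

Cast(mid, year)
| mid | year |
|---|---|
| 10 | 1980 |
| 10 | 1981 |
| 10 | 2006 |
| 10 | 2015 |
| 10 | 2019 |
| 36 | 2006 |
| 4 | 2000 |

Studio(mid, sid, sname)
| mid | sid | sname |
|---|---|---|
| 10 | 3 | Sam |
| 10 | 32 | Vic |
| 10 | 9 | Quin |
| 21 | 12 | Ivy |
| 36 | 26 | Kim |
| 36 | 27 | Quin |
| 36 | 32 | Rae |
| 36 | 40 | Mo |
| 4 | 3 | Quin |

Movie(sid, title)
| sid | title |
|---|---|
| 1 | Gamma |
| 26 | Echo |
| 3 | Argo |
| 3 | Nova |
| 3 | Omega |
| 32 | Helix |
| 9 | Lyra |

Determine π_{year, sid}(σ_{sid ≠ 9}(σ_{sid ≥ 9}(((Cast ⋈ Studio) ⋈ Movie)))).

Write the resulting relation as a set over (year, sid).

Natural join on mid: {(10, 1980, 3, Sam), (10, 1980, 32, Vic), (10, 1980, 9, Quin), (10, 1981, 3, Sam), (10, 1981, 32, Vic), (10, 1981, 9, Quin), (10, 2006, 3, Sam), (10, 2006, 32, Vic), (10, 2006, 9, Quin), (10, 2015, 3, Sam), (10, 2015, 32, Vic), (10, 2015, 9, Quin), (10, 2019, 3, Sam), (10, 2019, 32, Vic), (10, 2019, 9, Quin), (36, 2006, 26, Kim), (36, 2006, 27, Quin), (36, 2006, 32, Rae), (36, 2006, 40, Mo), (4, 2000, 3, Quin)}
Natural join on sid: {(10, 1980, 3, Sam, Argo), (10, 1980, 3, Sam, Nova), (10, 1980, 3, Sam, Omega), (10, 1980, 32, Vic, Helix), (10, 1980, 9, Quin, Lyra), (10, 1981, 3, Sam, Argo), (10, 1981, 3, Sam, Nova), (10, 1981, 3, Sam, Omega), (10, 1981, 32, Vic, Helix), (10, 1981, 9, Quin, Lyra), (10, 2006, 3, Sam, Argo), (10, 2006, 3, Sam, Nova), (10, 2006, 3, Sam, Omega), (10, 2006, 32, Vic, Helix), (10, 2006, 9, Quin, Lyra), (10, 2015, 3, Sam, Argo), (10, 2015, 3, Sam, Nova), (10, 2015, 3, Sam, Omega), (10, 2015, 32, Vic, Helix), (10, 2015, 9, Quin, Lyra), (10, 2019, 3, Sam, Argo), (10, 2019, 3, Sam, Nova), (10, 2019, 3, Sam, Omega), (10, 2019, 32, Vic, Helix), (10, 2019, 9, Quin, Lyra), (36, 2006, 26, Kim, Echo), (36, 2006, 32, Rae, Helix), (4, 2000, 3, Quin, Argo), (4, 2000, 3, Quin, Nova), (4, 2000, 3, Quin, Omega)}
Filtering on sid ≥ 9 leaves {(10, 1980, 32, Vic, Helix), (10, 1980, 9, Quin, Lyra), (10, 1981, 32, Vic, Helix), (10, 1981, 9, Quin, Lyra), (10, 2006, 32, Vic, Helix), (10, 2006, 9, Quin, Lyra), (10, 2015, 32, Vic, Helix), (10, 2015, 9, Quin, Lyra), (10, 2019, 32, Vic, Helix), (10, 2019, 9, Quin, Lyra), (36, 2006, 26, Kim, Echo), (36, 2006, 32, Rae, Helix)}.
Filtering on sid ≠ 9 leaves {(10, 1980, 32, Vic, Helix), (10, 1981, 32, Vic, Helix), (10, 2006, 32, Vic, Helix), (10, 2015, 32, Vic, Helix), (10, 2019, 32, Vic, Helix), (36, 2006, 26, Kim, Echo), (36, 2006, 32, Rae, Helix)}.
Projecting to year, sid (1 duplicate(s) eliminated): {(1980, 32), (1981, 32), (2006, 26), (2006, 32), (2015, 32), (2019, 32)}

{(1980, 32), (1981, 32), (2006, 26), (2006, 32), (2015, 32), (2019, 32)}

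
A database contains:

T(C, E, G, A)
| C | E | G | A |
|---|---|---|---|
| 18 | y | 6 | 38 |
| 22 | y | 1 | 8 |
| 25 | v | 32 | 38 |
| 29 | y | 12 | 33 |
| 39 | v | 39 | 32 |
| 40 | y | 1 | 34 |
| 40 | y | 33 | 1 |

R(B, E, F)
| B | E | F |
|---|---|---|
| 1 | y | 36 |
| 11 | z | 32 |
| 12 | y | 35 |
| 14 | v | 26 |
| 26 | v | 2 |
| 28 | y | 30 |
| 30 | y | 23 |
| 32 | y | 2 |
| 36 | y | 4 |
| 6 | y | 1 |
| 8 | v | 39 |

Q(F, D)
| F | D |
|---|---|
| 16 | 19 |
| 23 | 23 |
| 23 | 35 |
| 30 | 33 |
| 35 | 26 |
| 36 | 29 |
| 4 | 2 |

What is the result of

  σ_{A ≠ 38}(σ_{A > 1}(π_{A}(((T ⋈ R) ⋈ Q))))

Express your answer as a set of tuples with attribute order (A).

{33, 34, 8}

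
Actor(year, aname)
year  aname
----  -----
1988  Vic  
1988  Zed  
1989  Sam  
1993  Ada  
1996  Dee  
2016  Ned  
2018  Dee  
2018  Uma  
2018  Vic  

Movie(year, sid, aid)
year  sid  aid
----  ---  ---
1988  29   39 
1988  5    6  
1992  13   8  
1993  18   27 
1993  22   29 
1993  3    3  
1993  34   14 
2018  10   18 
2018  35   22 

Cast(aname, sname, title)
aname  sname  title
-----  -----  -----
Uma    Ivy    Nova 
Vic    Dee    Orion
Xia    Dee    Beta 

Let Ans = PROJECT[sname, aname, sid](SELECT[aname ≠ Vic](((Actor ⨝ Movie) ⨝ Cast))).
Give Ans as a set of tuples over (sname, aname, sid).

Actor ⋈ Movie (natural join on year): {(1988, Vic, 29, 39), (1988, Vic, 5, 6), (1988, Zed, 29, 39), (1988, Zed, 5, 6), (1993, Ada, 18, 27), (1993, Ada, 22, 29), (1993, Ada, 3, 3), (1993, Ada, 34, 14), (2018, Dee, 10, 18), (2018, Dee, 35, 22), (2018, Uma, 10, 18), (2018, Uma, 35, 22), (2018, Vic, 10, 18), (2018, Vic, 35, 22)}
(Actor ⨝ Movie) ⋈ Cast (natural join on aname): {(1988, Vic, 29, 39, Dee, Orion), (1988, Vic, 5, 6, Dee, Orion), (2018, Uma, 10, 18, Ivy, Nova), (2018, Uma, 35, 22, Ivy, Nova), (2018, Vic, 10, 18, Dee, Orion), (2018, Vic, 35, 22, Dee, Orion)}
Selection aname ≠ Vic: {(2018, Uma, 10, 18, Ivy, Nova), (2018, Uma, 35, 22, Ivy, Nova)}
π[sname, aname, sid]: project onto (sname, aname, sid) → {(Ivy, Uma, 10), (Ivy, Uma, 35)}

{(Ivy, Uma, 10), (Ivy, Uma, 35)}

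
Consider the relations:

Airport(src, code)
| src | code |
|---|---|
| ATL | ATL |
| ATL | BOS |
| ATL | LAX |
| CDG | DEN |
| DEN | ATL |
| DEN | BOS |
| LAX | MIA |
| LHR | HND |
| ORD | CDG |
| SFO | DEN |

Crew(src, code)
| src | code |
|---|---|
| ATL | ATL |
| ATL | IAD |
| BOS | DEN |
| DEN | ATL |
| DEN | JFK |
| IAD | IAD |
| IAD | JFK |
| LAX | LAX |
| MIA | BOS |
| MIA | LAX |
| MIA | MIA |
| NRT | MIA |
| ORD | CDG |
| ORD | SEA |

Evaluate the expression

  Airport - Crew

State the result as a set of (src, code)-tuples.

{(ATL, BOS), (ATL, LAX), (CDG, DEN), (DEN, BOS), (LAX, MIA), (LHR, HND), (SFO, DEN)}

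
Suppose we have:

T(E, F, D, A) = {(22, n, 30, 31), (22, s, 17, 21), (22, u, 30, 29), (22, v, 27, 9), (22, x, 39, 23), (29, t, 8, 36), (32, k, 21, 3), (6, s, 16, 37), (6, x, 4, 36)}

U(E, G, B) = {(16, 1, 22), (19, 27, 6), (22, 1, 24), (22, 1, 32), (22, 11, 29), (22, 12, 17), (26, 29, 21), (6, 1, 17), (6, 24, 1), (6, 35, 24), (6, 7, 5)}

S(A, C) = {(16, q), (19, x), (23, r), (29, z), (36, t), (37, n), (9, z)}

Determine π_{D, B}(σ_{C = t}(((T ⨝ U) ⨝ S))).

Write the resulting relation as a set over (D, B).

Joining T and U on E yields {(22, n, 30, 31, 1, 24), (22, n, 30, 31, 1, 32), (22, n, 30, 31, 11, 29), (22, n, 30, 31, 12, 17), (22, s, 17, 21, 1, 24), (22, s, 17, 21, 1, 32), (22, s, 17, 21, 11, 29), (22, s, 17, 21, 12, 17), (22, u, 30, 29, 1, 24), (22, u, 30, 29, 1, 32), (22, u, 30, 29, 11, 29), (22, u, 30, 29, 12, 17), (22, v, 27, 9, 1, 24), (22, v, 27, 9, 1, 32), (22, v, 27, 9, 11, 29), (22, v, 27, 9, 12, 17), (22, x, 39, 23, 1, 24), (22, x, 39, 23, 1, 32), (22, x, 39, 23, 11, 29), (22, x, 39, 23, 12, 17), (6, s, 16, 37, 1, 17), (6, s, 16, 37, 24, 1), (6, s, 16, 37, 35, 24), (6, s, 16, 37, 7, 5), (6, x, 4, 36, 1, 17), (6, x, 4, 36, 24, 1), (6, x, 4, 36, 35, 24), (6, x, 4, 36, 7, 5)}.
Joining (T ⨝ U) and S on A yields {(22, u, 30, 29, 1, 24, z), (22, u, 30, 29, 1, 32, z), (22, u, 30, 29, 11, 29, z), (22, u, 30, 29, 12, 17, z), (22, v, 27, 9, 1, 24, z), (22, v, 27, 9, 1, 32, z), (22, v, 27, 9, 11, 29, z), (22, v, 27, 9, 12, 17, z), (22, x, 39, 23, 1, 24, r), (22, x, 39, 23, 1, 32, r), (22, x, 39, 23, 11, 29, r), (22, x, 39, 23, 12, 17, r), (6, s, 16, 37, 1, 17, n), (6, s, 16, 37, 24, 1, n), (6, s, 16, 37, 35, 24, n), (6, s, 16, 37, 7, 5, n), (6, x, 4, 36, 1, 17, t), (6, x, 4, 36, 24, 1, t), (6, x, 4, 36, 35, 24, t), (6, x, 4, 36, 7, 5, t)}.
Apply σ_{C = t}; surviving tuples: {(6, x, 4, 36, 1, 17, t), (6, x, 4, 36, 24, 1, t), (6, x, 4, 36, 35, 24, t), (6, x, 4, 36, 7, 5, t)}
π[D, B]: project onto (D, B) → {(4, 1), (4, 17), (4, 24), (4, 5)}

{(4, 1), (4, 17), (4, 24), (4, 5)}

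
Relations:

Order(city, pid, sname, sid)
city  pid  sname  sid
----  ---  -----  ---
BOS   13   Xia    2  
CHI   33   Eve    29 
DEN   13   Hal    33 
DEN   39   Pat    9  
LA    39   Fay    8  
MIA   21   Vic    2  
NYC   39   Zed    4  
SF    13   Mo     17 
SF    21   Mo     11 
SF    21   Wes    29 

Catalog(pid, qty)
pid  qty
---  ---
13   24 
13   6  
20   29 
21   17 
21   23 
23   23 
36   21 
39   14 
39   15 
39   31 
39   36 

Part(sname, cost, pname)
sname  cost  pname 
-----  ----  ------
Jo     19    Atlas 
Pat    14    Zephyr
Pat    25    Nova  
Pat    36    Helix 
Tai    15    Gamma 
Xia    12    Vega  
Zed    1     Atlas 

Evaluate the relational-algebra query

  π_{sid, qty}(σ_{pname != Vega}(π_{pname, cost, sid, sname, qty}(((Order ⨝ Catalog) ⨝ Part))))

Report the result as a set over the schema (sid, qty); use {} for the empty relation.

{(4, 14), (4, 15), (4, 31), (4, 36), (9, 14), (9, 15), (9, 31), (9, 36)}

Order ⋈ Catalog (natural join on pid): {(BOS, 13, Xia, 2, 24), (BOS, 13, Xia, 2, 6), (DEN, 13, Hal, 33, 24), (DEN, 13, Hal, 33, 6), (DEN, 39, Pat, 9, 14), (DEN, 39, Pat, 9, 15), (DEN, 39, Pat, 9, 31), (DEN, 39, Pat, 9, 36), (LA, 39, Fay, 8, 14), (LA, 39, Fay, 8, 15), (LA, 39, Fay, 8, 31), (LA, 39, Fay, 8, 36), (MIA, 21, Vic, 2, 17), (MIA, 21, Vic, 2, 23), (NYC, 39, Zed, 4, 14), (NYC, 39, Zed, 4, 15), (NYC, 39, Zed, 4, 31), (NYC, 39, Zed, 4, 36), (SF, 13, Mo, 17, 24), (SF, 13, Mo, 17, 6), (SF, 21, Mo, 11, 17), (SF, 21, Mo, 11, 23), (SF, 21, Wes, 29, 17), (SF, 21, Wes, 29, 23)}
(Order ⨝ Catalog) ⋈ Part (natural join on sname): {(BOS, 13, Xia, 2, 24, 12, Vega), (BOS, 13, Xia, 2, 6, 12, Vega), (DEN, 39, Pat, 9, 14, 14, Zephyr), (DEN, 39, Pat, 9, 14, 25, Nova), (DEN, 39, Pat, 9, 14, 36, Helix), (DEN, 39, Pat, 9, 15, 14, Zephyr), (DEN, 39, Pat, 9, 15, 25, Nova), (DEN, 39, Pat, 9, 15, 36, Helix), (DEN, 39, Pat, 9, 31, 14, Zephyr), (DEN, 39, Pat, 9, 31, 25, Nova), (DEN, 39, Pat, 9, 31, 36, Helix), (DEN, 39, Pat, 9, 36, 14, Zephyr), (DEN, 39, Pat, 9, 36, 25, Nova), (DEN, 39, Pat, 9, 36, 36, Helix), (NYC, 39, Zed, 4, 14, 1, Atlas), (NYC, 39, Zed, 4, 15, 1, Atlas), (NYC, 39, Zed, 4, 31, 1, Atlas), (NYC, 39, Zed, 4, 36, 1, Atlas)}
π[pname, cost, sid, sname, qty]: project onto (pname, cost, sid, sname, qty) → {(Atlas, 1, 4, Zed, 14), (Atlas, 1, 4, Zed, 15), (Atlas, 1, 4, Zed, 31), (Atlas, 1, 4, Zed, 36), (Helix, 36, 9, Pat, 14), (Helix, 36, 9, Pat, 15), (Helix, 36, 9, Pat, 31), (Helix, 36, 9, Pat, 36), (Nova, 25, 9, Pat, 14), (Nova, 25, 9, Pat, 15), (Nova, 25, 9, Pat, 31), (Nova, 25, 9, Pat, 36), (Vega, 12, 2, Xia, 24), (Vega, 12, 2, Xia, 6), (Zephyr, 14, 9, Pat, 14), (Zephyr, 14, 9, Pat, 15), (Zephyr, 14, 9, Pat, 31), (Zephyr, 14, 9, Pat, 36)}
Apply σ_{pname != Vega}; surviving tuples: {(Atlas, 1, 4, Zed, 14), (Atlas, 1, 4, Zed, 15), (Atlas, 1, 4, Zed, 31), (Atlas, 1, 4, Zed, 36), (Helix, 36, 9, Pat, 14), (Helix, 36, 9, Pat, 15), (Helix, 36, 9, Pat, 31), (Helix, 36, 9, Pat, 36), (Nova, 25, 9, Pat, 14), (Nova, 25, 9, Pat, 15), (Nova, 25, 9, Pat, 31), (Nova, 25, 9, Pat, 36), (Zephyr, 14, 9, Pat, 14), (Zephyr, 14, 9, Pat, 15), (Zephyr, 14, 9, Pat, 31), (Zephyr, 14, 9, Pat, 36)}
π[sid, qty]: project onto (sid, qty) (8 duplicate(s) eliminated) → {(4, 14), (4, 15), (4, 31), (4, 36), (9, 14), (9, 15), (9, 31), (9, 36)}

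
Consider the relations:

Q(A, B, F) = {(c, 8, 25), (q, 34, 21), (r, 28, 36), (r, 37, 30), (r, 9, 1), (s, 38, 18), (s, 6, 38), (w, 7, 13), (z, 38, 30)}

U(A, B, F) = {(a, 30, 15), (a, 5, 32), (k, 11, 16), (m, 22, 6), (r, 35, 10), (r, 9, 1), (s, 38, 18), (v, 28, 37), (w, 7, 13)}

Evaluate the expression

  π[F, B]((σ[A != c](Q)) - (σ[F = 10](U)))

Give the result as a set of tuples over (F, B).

{(1, 9), (13, 7), (18, 38), (21, 34), (30, 37), (30, 38), (36, 28), (38, 6)}

Apply σ_{A != c}; surviving tuples: {(q, 34, 21), (r, 28, 36), (r, 37, 30), (r, 9, 1), (s, 38, 18), (s, 6, 38), (w, 7, 13), (z, 38, 30)}
Apply σ_{F = 10}; surviving tuples: {(r, 35, 10)}
Set difference of the two operands is {(q, 34, 21), (r, 28, 36), (r, 37, 30), (r, 9, 1), (s, 38, 18), (s, 6, 38), (w, 7, 13), (z, 38, 30)}.
Projecting to F, B: {(1, 9), (13, 7), (18, 38), (21, 34), (30, 37), (30, 38), (36, 28), (38, 6)}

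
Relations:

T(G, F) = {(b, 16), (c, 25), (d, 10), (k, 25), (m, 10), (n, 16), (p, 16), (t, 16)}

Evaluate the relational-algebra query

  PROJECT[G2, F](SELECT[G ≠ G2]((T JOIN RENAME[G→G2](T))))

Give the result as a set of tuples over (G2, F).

{(b, 16), (c, 25), (d, 10), (k, 25), (m, 10), (n, 16), (p, 16), (t, 16)}

ρ[G→G2]: schema becomes (G2, F); tuples unchanged.
Natural join on F: {(b, 16, b), (b, 16, n), (b, 16, p), (b, 16, t), (c, 25, c), (c, 25, k), (d, 10, d), (d, 10, m), (k, 25, c), (k, 25, k), (m, 10, d), (m, 10, m), (n, 16, b), (n, 16, n), (n, 16, p), (n, 16, t), (p, 16, b), (p, 16, n), (p, 16, p), (p, 16, t), (t, 16, b), (t, 16, n), (t, 16, p), (t, 16, t)}
Apply σ_{G ≠ G2}; surviving tuples: {(b, 16, n), (b, 16, p), (b, 16, t), (c, 25, k), (d, 10, m), (k, 25, c), (m, 10, d), (n, 16, b), (n, 16, p), (n, 16, t), (p, 16, b), (p, 16, n), (p, 16, t), (t, 16, b), (t, 16, n), (t, 16, p)}
Keep only column(s) G2, F (8 duplicate(s) eliminated): {(b, 16), (c, 25), (d, 10), (k, 25), (m, 10), (n, 16), (p, 16), (t, 16)}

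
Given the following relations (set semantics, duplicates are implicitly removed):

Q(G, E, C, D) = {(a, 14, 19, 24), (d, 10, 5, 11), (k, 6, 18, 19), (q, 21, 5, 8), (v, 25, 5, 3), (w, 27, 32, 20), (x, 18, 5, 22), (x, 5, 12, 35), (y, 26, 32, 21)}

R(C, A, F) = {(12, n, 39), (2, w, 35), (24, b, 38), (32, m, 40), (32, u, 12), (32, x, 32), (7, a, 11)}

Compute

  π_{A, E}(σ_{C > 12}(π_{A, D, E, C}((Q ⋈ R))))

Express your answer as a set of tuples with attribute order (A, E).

Joining Q and R on C yields {(w, 27, 32, 20, m, 40), (w, 27, 32, 20, u, 12), (w, 27, 32, 20, x, 32), (x, 5, 12, 35, n, 39), (y, 26, 32, 21, m, 40), (y, 26, 32, 21, u, 12), (y, 26, 32, 21, x, 32)}.
Keep only column(s) A, D, E, C: {(m, 20, 27, 32), (m, 21, 26, 32), (n, 35, 5, 12), (u, 20, 27, 32), (u, 21, 26, 32), (x, 20, 27, 32), (x, 21, 26, 32)}
σ[C > 12]: keep tuples satisfying C > 12 → {(m, 20, 27, 32), (m, 21, 26, 32), (u, 20, 27, 32), (u, 21, 26, 32), (x, 20, 27, 32), (x, 21, 26, 32)}
Keep only column(s) A, E: {(m, 26), (m, 27), (u, 26), (u, 27), (x, 26), (x, 27)}

{(m, 26), (m, 27), (u, 26), (u, 27), (x, 26), (x, 27)}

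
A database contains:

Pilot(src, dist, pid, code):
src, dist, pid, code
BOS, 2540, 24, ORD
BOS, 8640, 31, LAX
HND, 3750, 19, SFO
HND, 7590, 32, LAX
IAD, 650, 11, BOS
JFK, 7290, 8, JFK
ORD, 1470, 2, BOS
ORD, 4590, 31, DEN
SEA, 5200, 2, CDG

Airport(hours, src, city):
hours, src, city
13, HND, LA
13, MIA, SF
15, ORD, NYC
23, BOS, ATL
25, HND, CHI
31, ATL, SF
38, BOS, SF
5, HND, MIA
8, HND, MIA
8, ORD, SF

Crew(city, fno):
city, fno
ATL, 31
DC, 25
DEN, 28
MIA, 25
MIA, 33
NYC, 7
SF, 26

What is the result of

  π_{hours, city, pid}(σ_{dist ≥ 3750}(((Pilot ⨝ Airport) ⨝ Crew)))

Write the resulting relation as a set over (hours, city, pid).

Pilot ⋈ Airport (natural join on src): {(BOS, 2540, 24, ORD, 23, ATL), (BOS, 2540, 24, ORD, 38, SF), (BOS, 8640, 31, LAX, 23, ATL), (BOS, 8640, 31, LAX, 38, SF), (HND, 3750, 19, SFO, 13, LA), (HND, 3750, 19, SFO, 25, CHI), (HND, 3750, 19, SFO, 5, MIA), (HND, 3750, 19, SFO, 8, MIA), (HND, 7590, 32, LAX, 13, LA), (HND, 7590, 32, LAX, 25, CHI), (HND, 7590, 32, LAX, 5, MIA), (HND, 7590, 32, LAX, 8, MIA), (ORD, 1470, 2, BOS, 15, NYC), (ORD, 1470, 2, BOS, 8, SF), (ORD, 4590, 31, DEN, 15, NYC), (ORD, 4590, 31, DEN, 8, SF)}
(Pilot ⨝ Airport) ⋈ Crew (natural join on city): {(BOS, 2540, 24, ORD, 23, ATL, 31), (BOS, 2540, 24, ORD, 38, SF, 26), (BOS, 8640, 31, LAX, 23, ATL, 31), (BOS, 8640, 31, LAX, 38, SF, 26), (HND, 3750, 19, SFO, 5, MIA, 25), (HND, 3750, 19, SFO, 5, MIA, 33), (HND, 3750, 19, SFO, 8, MIA, 25), (HND, 3750, 19, SFO, 8, MIA, 33), (HND, 7590, 32, LAX, 5, MIA, 25), (HND, 7590, 32, LAX, 5, MIA, 33), (HND, 7590, 32, LAX, 8, MIA, 25), (HND, 7590, 32, LAX, 8, MIA, 33), (ORD, 1470, 2, BOS, 15, NYC, 7), (ORD, 1470, 2, BOS, 8, SF, 26), (ORD, 4590, 31, DEN, 15, NYC, 7), (ORD, 4590, 31, DEN, 8, SF, 26)}
Selection dist ≥ 3750: {(BOS, 8640, 31, LAX, 23, ATL, 31), (BOS, 8640, 31, LAX, 38, SF, 26), (HND, 3750, 19, SFO, 5, MIA, 25), (HND, 3750, 19, SFO, 5, MIA, 33), (HND, 3750, 19, SFO, 8, MIA, 25), (HND, 3750, 19, SFO, 8, MIA, 33), (HND, 7590, 32, LAX, 5, MIA, 25), (HND, 7590, 32, LAX, 5, MIA, 33), (HND, 7590, 32, LAX, 8, MIA, 25), (HND, 7590, 32, LAX, 8, MIA, 33), (ORD, 4590, 31, DEN, 15, NYC, 7), (ORD, 4590, 31, DEN, 8, SF, 26)}
π_{hours, city, pid} gives {(15, NYC, 31), (23, ATL, 31), (38, SF, 31), (5, MIA, 19), (5, MIA, 32), (8, MIA, 19), (8, MIA, 32), (8, SF, 31)} (4 duplicate(s) eliminated).

{(15, NYC, 31), (23, ATL, 31), (38, SF, 31), (5, MIA, 19), (5, MIA, 32), (8, MIA, 19), (8, MIA, 32), (8, SF, 31)}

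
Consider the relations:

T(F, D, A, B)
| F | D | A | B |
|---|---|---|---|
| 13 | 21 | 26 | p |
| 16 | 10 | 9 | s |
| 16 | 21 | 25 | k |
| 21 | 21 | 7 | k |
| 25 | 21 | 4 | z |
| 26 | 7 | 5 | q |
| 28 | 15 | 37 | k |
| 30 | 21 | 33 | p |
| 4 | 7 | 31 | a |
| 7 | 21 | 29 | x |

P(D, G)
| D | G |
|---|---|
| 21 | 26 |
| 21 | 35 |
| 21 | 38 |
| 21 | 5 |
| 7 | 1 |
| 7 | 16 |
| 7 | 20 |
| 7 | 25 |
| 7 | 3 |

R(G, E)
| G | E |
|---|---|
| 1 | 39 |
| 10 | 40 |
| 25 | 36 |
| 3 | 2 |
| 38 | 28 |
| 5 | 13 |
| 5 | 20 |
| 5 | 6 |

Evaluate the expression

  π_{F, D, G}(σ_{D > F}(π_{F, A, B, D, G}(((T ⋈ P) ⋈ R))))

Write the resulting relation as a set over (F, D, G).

Joining T and P on D yields {(13, 21, 26, p, 26), (13, 21, 26, p, 35), (13, 21, 26, p, 38), (13, 21, 26, p, 5), (16, 21, 25, k, 26), (16, 21, 25, k, 35), (16, 21, 25, k, 38), (16, 21, 25, k, 5), (21, 21, 7, k, 26), (21, 21, 7, k, 35), (21, 21, 7, k, 38), (21, 21, 7, k, 5), (25, 21, 4, z, 26), (25, 21, 4, z, 35), (25, 21, 4, z, 38), (25, 21, 4, z, 5), (26, 7, 5, q, 1), (26, 7, 5, q, 16), (26, 7, 5, q, 20), (26, 7, 5, q, 25), (26, 7, 5, q, 3), (30, 21, 33, p, 26), (30, 21, 33, p, 35), (30, 21, 33, p, 38), (30, 21, 33, p, 5), (4, 7, 31, a, 1), (4, 7, 31, a, 16), (4, 7, 31, a, 20), (4, 7, 31, a, 25), (4, 7, 31, a, 3), (7, 21, 29, x, 26), (7, 21, 29, x, 35), (7, 21, 29, x, 38), (7, 21, 29, x, 5)}.
Joining (T ⋈ P) and R on G yields {(13, 21, 26, p, 38, 28), (13, 21, 26, p, 5, 13), (13, 21, 26, p, 5, 20), (13, 21, 26, p, 5, 6), (16, 21, 25, k, 38, 28), (16, 21, 25, k, 5, 13), (16, 21, 25, k, 5, 20), (16, 21, 25, k, 5, 6), (21, 21, 7, k, 38, 28), (21, 21, 7, k, 5, 13), (21, 21, 7, k, 5, 20), (21, 21, 7, k, 5, 6), (25, 21, 4, z, 38, 28), (25, 21, 4, z, 5, 13), (25, 21, 4, z, 5, 20), (25, 21, 4, z, 5, 6), (26, 7, 5, q, 1, 39), (26, 7, 5, q, 25, 36), (26, 7, 5, q, 3, 2), (30, 21, 33, p, 38, 28), (30, 21, 33, p, 5, 13), (30, 21, 33, p, 5, 20), (30, 21, 33, p, 5, 6), (4, 7, 31, a, 1, 39), (4, 7, 31, a, 25, 36), (4, 7, 31, a, 3, 2), (7, 21, 29, x, 38, 28), (7, 21, 29, x, 5, 13), (7, 21, 29, x, 5, 20), (7, 21, 29, x, 5, 6)}.
Keep only column(s) F, A, B, D, G (12 duplicate(s) eliminated): {(13, 26, p, 21, 38), (13, 26, p, 21, 5), (16, 25, k, 21, 38), (16, 25, k, 21, 5), (21, 7, k, 21, 38), (21, 7, k, 21, 5), (25, 4, z, 21, 38), (25, 4, z, 21, 5), (26, 5, q, 7, 1), (26, 5, q, 7, 25), (26, 5, q, 7, 3), (30, 33, p, 21, 38), (30, 33, p, 21, 5), (4, 31, a, 7, 1), (4, 31, a, 7, 25), (4, 31, a, 7, 3), (7, 29, x, 21, 38), (7, 29, x, 21, 5)}
Filtering on D > F leaves {(13, 26, p, 21, 38), (13, 26, p, 21, 5), (16, 25, k, 21, 38), (16, 25, k, 21, 5), (4, 31, a, 7, 1), (4, 31, a, 7, 25), (4, 31, a, 7, 3), (7, 29, x, 21, 38), (7, 29, x, 21, 5)}.
Keep only column(s) F, D, G: {(13, 21, 38), (13, 21, 5), (16, 21, 38), (16, 21, 5), (4, 7, 1), (4, 7, 25), (4, 7, 3), (7, 21, 38), (7, 21, 5)}

{(13, 21, 38), (13, 21, 5), (16, 21, 38), (16, 21, 5), (4, 7, 1), (4, 7, 25), (4, 7, 3), (7, 21, 38), (7, 21, 5)}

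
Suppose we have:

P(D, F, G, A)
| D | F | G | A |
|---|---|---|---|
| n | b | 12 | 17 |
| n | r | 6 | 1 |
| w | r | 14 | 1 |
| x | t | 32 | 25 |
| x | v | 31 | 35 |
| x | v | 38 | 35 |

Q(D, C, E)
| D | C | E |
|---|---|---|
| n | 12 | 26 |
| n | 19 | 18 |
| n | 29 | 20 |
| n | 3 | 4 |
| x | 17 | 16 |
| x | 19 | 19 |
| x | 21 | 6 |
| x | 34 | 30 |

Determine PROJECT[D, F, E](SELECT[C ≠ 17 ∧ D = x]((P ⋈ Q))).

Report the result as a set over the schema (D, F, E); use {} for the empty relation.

{(x, t, 19), (x, t, 30), (x, t, 6), (x, v, 19), (x, v, 30), (x, v, 6)}

P ⋈ Q (natural join on D): {(n, b, 12, 17, 12, 26), (n, b, 12, 17, 19, 18), (n, b, 12, 17, 29, 20), (n, b, 12, 17, 3, 4), (n, r, 6, 1, 12, 26), (n, r, 6, 1, 19, 18), (n, r, 6, 1, 29, 20), (n, r, 6, 1, 3, 4), (x, t, 32, 25, 17, 16), (x, t, 32, 25, 19, 19), (x, t, 32, 25, 21, 6), (x, t, 32, 25, 34, 30), (x, v, 31, 35, 17, 16), (x, v, 31, 35, 19, 19), (x, v, 31, 35, 21, 6), (x, v, 31, 35, 34, 30), (x, v, 38, 35, 17, 16), (x, v, 38, 35, 19, 19), (x, v, 38, 35, 21, 6), (x, v, 38, 35, 34, 30)}
Filtering on C ≠ 17 ∧ D = x leaves {(x, t, 32, 25, 19, 19), (x, t, 32, 25, 21, 6), (x, t, 32, 25, 34, 30), (x, v, 31, 35, 19, 19), (x, v, 31, 35, 21, 6), (x, v, 31, 35, 34, 30), (x, v, 38, 35, 19, 19), (x, v, 38, 35, 21, 6), (x, v, 38, 35, 34, 30)}.
Projecting to D, F, E (3 duplicate(s) eliminated): {(x, t, 19), (x, t, 30), (x, t, 6), (x, v, 19), (x, v, 30), (x, v, 6)}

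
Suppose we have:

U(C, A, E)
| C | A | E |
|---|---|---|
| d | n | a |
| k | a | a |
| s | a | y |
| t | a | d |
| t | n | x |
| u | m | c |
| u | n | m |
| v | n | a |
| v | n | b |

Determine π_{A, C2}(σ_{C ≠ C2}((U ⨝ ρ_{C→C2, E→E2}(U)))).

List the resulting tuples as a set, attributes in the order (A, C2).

{(a, k), (a, s), (a, t), (n, d), (n, t), (n, u), (n, v)}

ρ[C→C2, E→E2]: schema becomes (C2, A, E2); tuples unchanged.
U ⋈ ρ_{C→C2, E→E2}(U) (natural join on A): {(d, n, a, d, a), (d, n, a, t, x), (d, n, a, u, m), (d, n, a, v, a), (d, n, a, v, b), (k, a, a, k, a), (k, a, a, s, y), (k, a, a, t, d), (s, a, y, k, a), (s, a, y, s, y), (s, a, y, t, d), (t, a, d, k, a), (t, a, d, s, y), (t, a, d, t, d), (t, n, x, d, a), (t, n, x, t, x), (t, n, x, u, m), (t, n, x, v, a), (t, n, x, v, b), (u, m, c, u, c), (u, n, m, d, a), (u, n, m, t, x), (u, n, m, u, m), (u, n, m, v, a), (u, n, m, v, b), (v, n, a, d, a), (v, n, a, t, x), (v, n, a, u, m), (v, n, a, v, a), (v, n, a, v, b), (v, n, b, d, a), (v, n, b, t, x), (v, n, b, u, m), (v, n, b, v, a), (v, n, b, v, b)}
Apply σ_{C ≠ C2}; surviving tuples: {(d, n, a, t, x), (d, n, a, u, m), (d, n, a, v, a), (d, n, a, v, b), (k, a, a, s, y), (k, a, a, t, d), (s, a, y, k, a), (s, a, y, t, d), (t, a, d, k, a), (t, a, d, s, y), (t, n, x, d, a), (t, n, x, u, m), (t, n, x, v, a), (t, n, x, v, b), (u, n, m, d, a), (u, n, m, t, x), (u, n, m, v, a), (u, n, m, v, b), (v, n, a, d, a), (v, n, a, t, x), (v, n, a, u, m), (v, n, b, d, a), (v, n, b, t, x), (v, n, b, u, m)}
π_{A, C2} gives {(a, k), (a, s), (a, t), (n, d), (n, t), (n, u), (n, v)} (17 duplicate(s) eliminated).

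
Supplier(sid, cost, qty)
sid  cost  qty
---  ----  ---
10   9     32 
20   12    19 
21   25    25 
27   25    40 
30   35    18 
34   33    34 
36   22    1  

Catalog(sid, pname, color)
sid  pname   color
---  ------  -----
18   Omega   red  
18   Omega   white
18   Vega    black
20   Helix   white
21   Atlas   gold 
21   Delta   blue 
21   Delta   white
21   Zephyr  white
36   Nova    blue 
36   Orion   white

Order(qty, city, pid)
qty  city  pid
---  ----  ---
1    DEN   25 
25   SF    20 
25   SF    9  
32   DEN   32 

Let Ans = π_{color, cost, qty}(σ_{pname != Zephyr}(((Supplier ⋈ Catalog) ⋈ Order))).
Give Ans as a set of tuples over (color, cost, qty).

{(blue, 22, 1), (blue, 25, 25), (gold, 25, 25), (white, 22, 1), (white, 25, 25)}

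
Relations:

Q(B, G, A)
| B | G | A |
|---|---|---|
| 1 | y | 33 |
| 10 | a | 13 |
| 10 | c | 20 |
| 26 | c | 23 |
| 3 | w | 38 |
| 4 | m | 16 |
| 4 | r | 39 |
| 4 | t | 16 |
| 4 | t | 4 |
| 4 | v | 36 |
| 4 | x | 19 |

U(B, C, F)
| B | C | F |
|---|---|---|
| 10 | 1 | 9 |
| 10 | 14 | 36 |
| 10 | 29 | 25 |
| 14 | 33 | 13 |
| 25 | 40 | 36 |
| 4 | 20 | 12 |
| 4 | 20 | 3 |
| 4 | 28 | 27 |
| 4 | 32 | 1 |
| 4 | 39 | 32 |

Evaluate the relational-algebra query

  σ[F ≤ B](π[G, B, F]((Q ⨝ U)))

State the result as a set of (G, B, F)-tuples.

Natural join on B: {(10, a, 13, 1, 9), (10, a, 13, 14, 36), (10, a, 13, 29, 25), (10, c, 20, 1, 9), (10, c, 20, 14, 36), (10, c, 20, 29, 25), (4, m, 16, 20, 12), (4, m, 16, 20, 3), (4, m, 16, 28, 27), (4, m, 16, 32, 1), (4, m, 16, 39, 32), (4, r, 39, 20, 12), (4, r, 39, 20, 3), (4, r, 39, 28, 27), (4, r, 39, 32, 1), (4, r, 39, 39, 32), (4, t, 16, 20, 12), (4, t, 16, 20, 3), (4, t, 16, 28, 27), (4, t, 16, 32, 1), (4, t, 16, 39, 32), (4, t, 4, 20, 12), (4, t, 4, 20, 3), (4, t, 4, 28, 27), (4, t, 4, 32, 1), (4, t, 4, 39, 32), (4, v, 36, 20, 12), (4, v, 36, 20, 3), (4, v, 36, 28, 27), (4, v, 36, 32, 1), (4, v, 36, 39, 32), (4, x, 19, 20, 12), (4, x, 19, 20, 3), (4, x, 19, 28, 27), (4, x, 19, 32, 1), (4, x, 19, 39, 32)}
π[G, B, F]: project onto (G, B, F) (5 duplicate(s) eliminated) → {(a, 10, 25), (a, 10, 36), (a, 10, 9), (c, 10, 25), (c, 10, 36), (c, 10, 9), (m, 4, 1), (m, 4, 12), (m, 4, 27), (m, 4, 3), (m, 4, 32), (r, 4, 1), (r, 4, 12), (r, 4, 27), (r, 4, 3), (r, 4, 32), (t, 4, 1), (t, 4, 12), (t, 4, 27), (t, 4, 3), (t, 4, 32), (v, 4, 1), (v, 4, 12), (v, 4, 27), (v, 4, 3), (v, 4, 32), (x, 4, 1), (x, 4, 12), (x, 4, 27), (x, 4, 3), (x, 4, 32)}
Filtering on F ≤ B leaves {(a, 10, 9), (c, 10, 9), (m, 4, 1), (m, 4, 3), (r, 4, 1), (r, 4, 3), (t, 4, 1), (t, 4, 3), (v, 4, 1), (v, 4, 3), (x, 4, 1), (x, 4, 3)}.

{(a, 10, 9), (c, 10, 9), (m, 4, 1), (m, 4, 3), (r, 4, 1), (r, 4, 3), (t, 4, 1), (t, 4, 3), (v, 4, 1), (v, 4, 3), (x, 4, 1), (x, 4, 3)}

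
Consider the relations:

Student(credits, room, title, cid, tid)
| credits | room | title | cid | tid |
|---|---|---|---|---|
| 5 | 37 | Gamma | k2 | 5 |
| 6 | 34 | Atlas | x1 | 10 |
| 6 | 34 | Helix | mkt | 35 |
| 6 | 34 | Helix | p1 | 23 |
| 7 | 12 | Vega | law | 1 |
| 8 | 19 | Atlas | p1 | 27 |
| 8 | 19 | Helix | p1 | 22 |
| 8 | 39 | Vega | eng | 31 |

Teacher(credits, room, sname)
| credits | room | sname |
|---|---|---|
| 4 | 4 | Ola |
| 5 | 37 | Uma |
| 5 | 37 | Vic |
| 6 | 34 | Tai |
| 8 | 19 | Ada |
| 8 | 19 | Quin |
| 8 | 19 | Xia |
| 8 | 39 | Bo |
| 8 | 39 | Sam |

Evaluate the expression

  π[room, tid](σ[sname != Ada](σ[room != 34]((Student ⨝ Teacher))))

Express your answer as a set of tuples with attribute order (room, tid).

Joining Student and Teacher on credits, room yields {(5, 37, Gamma, k2, 5, Uma), (5, 37, Gamma, k2, 5, Vic), (6, 34, Atlas, x1, 10, Tai), (6, 34, Helix, mkt, 35, Tai), (6, 34, Helix, p1, 23, Tai), (8, 19, Atlas, p1, 27, Ada), (8, 19, Atlas, p1, 27, Quin), (8, 19, Atlas, p1, 27, Xia), (8, 19, Helix, p1, 22, Ada), (8, 19, Helix, p1, 22, Quin), (8, 19, Helix, p1, 22, Xia), (8, 39, Vega, eng, 31, Bo), (8, 39, Vega, eng, 31, Sam)}.
Apply σ_{room != 34}; surviving tuples: {(5, 37, Gamma, k2, 5, Uma), (5, 37, Gamma, k2, 5, Vic), (8, 19, Atlas, p1, 27, Ada), (8, 19, Atlas, p1, 27, Quin), (8, 19, Atlas, p1, 27, Xia), (8, 19, Helix, p1, 22, Ada), (8, 19, Helix, p1, 22, Quin), (8, 19, Helix, p1, 22, Xia), (8, 39, Vega, eng, 31, Bo), (8, 39, Vega, eng, 31, Sam)}
Apply σ_{sname != Ada}; surviving tuples: {(5, 37, Gamma, k2, 5, Uma), (5, 37, Gamma, k2, 5, Vic), (8, 19, Atlas, p1, 27, Quin), (8, 19, Atlas, p1, 27, Xia), (8, 19, Helix, p1, 22, Quin), (8, 19, Helix, p1, 22, Xia), (8, 39, Vega, eng, 31, Bo), (8, 39, Vega, eng, 31, Sam)}
π_{room, tid} gives {(19, 22), (19, 27), (37, 5), (39, 31)} (4 duplicate(s) eliminated).

{(19, 22), (19, 27), (37, 5), (39, 31)}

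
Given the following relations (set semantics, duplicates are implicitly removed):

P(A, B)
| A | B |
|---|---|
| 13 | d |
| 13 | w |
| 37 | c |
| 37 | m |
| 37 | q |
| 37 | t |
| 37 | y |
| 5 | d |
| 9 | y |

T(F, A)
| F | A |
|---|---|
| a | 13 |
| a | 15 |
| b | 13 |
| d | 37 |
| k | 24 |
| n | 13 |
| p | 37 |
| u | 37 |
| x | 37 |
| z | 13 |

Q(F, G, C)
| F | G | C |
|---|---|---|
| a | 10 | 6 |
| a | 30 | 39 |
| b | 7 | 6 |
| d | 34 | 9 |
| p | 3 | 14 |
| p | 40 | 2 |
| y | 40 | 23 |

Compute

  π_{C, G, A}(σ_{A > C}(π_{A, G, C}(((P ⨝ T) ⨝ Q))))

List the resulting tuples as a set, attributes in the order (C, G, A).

Joining P and T on A yields {(13, d, a), (13, d, b), (13, d, n), (13, d, z), (13, w, a), (13, w, b), (13, w, n), (13, w, z), (37, c, d), (37, c, p), (37, c, u), (37, c, x), (37, m, d), (37, m, p), (37, m, u), (37, m, x), (37, q, d), (37, q, p), (37, q, u), (37, q, x), (37, t, d), (37, t, p), (37, t, u), (37, t, x), (37, y, d), (37, y, p), (37, y, u), (37, y, x)}.
Joining (P ⨝ T) and Q on F yields {(13, d, a, 10, 6), (13, d, a, 30, 39), (13, d, b, 7, 6), (13, w, a, 10, 6), (13, w, a, 30, 39), (13, w, b, 7, 6), (37, c, d, 34, 9), (37, c, p, 3, 14), (37, c, p, 40, 2), (37, m, d, 34, 9), (37, m, p, 3, 14), (37, m, p, 40, 2), (37, q, d, 34, 9), (37, q, p, 3, 14), (37, q, p, 40, 2), (37, t, d, 34, 9), (37, t, p, 3, 14), (37, t, p, 40, 2), (37, y, d, 34, 9), (37, y, p, 3, 14), (37, y, p, 40, 2)}.
π_{A, G, C} gives {(13, 10, 6), (13, 30, 39), (13, 7, 6), (37, 3, 14), (37, 34, 9), (37, 40, 2)} (15 duplicate(s) eliminated).
Apply σ_{A > C}; surviving tuples: {(13, 10, 6), (13, 7, 6), (37, 3, 14), (37, 34, 9), (37, 40, 2)}
π_{C, G, A} gives {(14, 3, 37), (2, 40, 37), (6, 10, 13), (6, 7, 13), (9, 34, 37)}.

{(14, 3, 37), (2, 40, 37), (6, 10, 13), (6, 7, 13), (9, 34, 37)}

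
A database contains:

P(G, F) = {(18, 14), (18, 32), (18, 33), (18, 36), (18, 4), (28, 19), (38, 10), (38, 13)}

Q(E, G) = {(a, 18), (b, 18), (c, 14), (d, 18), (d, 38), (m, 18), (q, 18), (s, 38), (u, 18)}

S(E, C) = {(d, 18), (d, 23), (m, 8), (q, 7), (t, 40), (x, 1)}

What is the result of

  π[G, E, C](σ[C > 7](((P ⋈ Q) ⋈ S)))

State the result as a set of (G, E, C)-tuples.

Natural join on G: {(18, 14, a), (18, 14, b), (18, 14, d), (18, 14, m), (18, 14, q), (18, 14, u), (18, 32, a), (18, 32, b), (18, 32, d), (18, 32, m), (18, 32, q), (18, 32, u), (18, 33, a), (18, 33, b), (18, 33, d), (18, 33, m), (18, 33, q), (18, 33, u), (18, 36, a), (18, 36, b), (18, 36, d), (18, 36, m), (18, 36, q), (18, 36, u), (18, 4, a), (18, 4, b), (18, 4, d), (18, 4, m), (18, 4, q), (18, 4, u), (38, 10, d), (38, 10, s), (38, 13, d), (38, 13, s)}
Natural join on E: {(18, 14, d, 18), (18, 14, d, 23), (18, 14, m, 8), (18, 14, q, 7), (18, 32, d, 18), (18, 32, d, 23), (18, 32, m, 8), (18, 32, q, 7), (18, 33, d, 18), (18, 33, d, 23), (18, 33, m, 8), (18, 33, q, 7), (18, 36, d, 18), (18, 36, d, 23), (18, 36, m, 8), (18, 36, q, 7), (18, 4, d, 18), (18, 4, d, 23), (18, 4, m, 8), (18, 4, q, 7), (38, 10, d, 18), (38, 10, d, 23), (38, 13, d, 18), (38, 13, d, 23)}
Apply σ_{C > 7}; surviving tuples: {(18, 14, d, 18), (18, 14, d, 23), (18, 14, m, 8), (18, 32, d, 18), (18, 32, d, 23), (18, 32, m, 8), (18, 33, d, 18), (18, 33, d, 23), (18, 33, m, 8), (18, 36, d, 18), (18, 36, d, 23), (18, 36, m, 8), (18, 4, d, 18), (18, 4, d, 23), (18, 4, m, 8), (38, 10, d, 18), (38, 10, d, 23), (38, 13, d, 18), (38, 13, d, 23)}
π_{G, E, C} gives {(18, d, 18), (18, d, 23), (18, m, 8), (38, d, 18), (38, d, 23)} (14 duplicate(s) eliminated).

{(18, d, 18), (18, d, 23), (18, m, 8), (38, d, 18), (38, d, 23)}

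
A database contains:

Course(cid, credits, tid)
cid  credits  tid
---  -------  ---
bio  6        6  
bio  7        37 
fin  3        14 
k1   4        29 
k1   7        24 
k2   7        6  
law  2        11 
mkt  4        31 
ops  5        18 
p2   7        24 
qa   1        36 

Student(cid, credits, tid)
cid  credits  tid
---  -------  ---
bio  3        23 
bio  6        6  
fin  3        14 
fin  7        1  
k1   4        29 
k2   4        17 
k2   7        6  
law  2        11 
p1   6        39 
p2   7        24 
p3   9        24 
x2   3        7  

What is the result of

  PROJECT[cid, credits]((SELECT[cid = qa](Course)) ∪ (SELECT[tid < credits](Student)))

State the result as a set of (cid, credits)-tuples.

σ[cid = qa]: keep tuples satisfying cid = qa → {(qa, 1, 36)}
σ[tid < credits]: keep tuples satisfying tid < credits → {(fin, 7, 1), (k2, 7, 6)}
Set union of the two operands is {(fin, 7, 1), (k2, 7, 6), (qa, 1, 36)}.
π[cid, credits]: project onto (cid, credits) → {(fin, 7), (k2, 7), (qa, 1)}

{(fin, 7), (k2, 7), (qa, 1)}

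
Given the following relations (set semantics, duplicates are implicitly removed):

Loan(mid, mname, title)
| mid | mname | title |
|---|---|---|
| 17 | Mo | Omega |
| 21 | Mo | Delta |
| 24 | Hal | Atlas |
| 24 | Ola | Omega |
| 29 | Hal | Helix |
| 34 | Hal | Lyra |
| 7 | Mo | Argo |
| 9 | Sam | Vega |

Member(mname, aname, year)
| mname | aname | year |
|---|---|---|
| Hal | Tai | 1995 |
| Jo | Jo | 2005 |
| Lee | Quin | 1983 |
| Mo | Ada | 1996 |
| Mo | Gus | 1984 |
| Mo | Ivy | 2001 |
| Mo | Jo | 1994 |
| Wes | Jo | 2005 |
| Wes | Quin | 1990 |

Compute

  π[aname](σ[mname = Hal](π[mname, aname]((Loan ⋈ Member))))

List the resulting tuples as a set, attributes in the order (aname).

Natural join on mname: {(17, Mo, Omega, Ada, 1996), (17, Mo, Omega, Gus, 1984), (17, Mo, Omega, Ivy, 2001), (17, Mo, Omega, Jo, 1994), (21, Mo, Delta, Ada, 1996), (21, Mo, Delta, Gus, 1984), (21, Mo, Delta, Ivy, 2001), (21, Mo, Delta, Jo, 1994), (24, Hal, Atlas, Tai, 1995), (29, Hal, Helix, Tai, 1995), (34, Hal, Lyra, Tai, 1995), (7, Mo, Argo, Ada, 1996), (7, Mo, Argo, Gus, 1984), (7, Mo, Argo, Ivy, 2001), (7, Mo, Argo, Jo, 1994)}
π_{mname, aname} gives {(Hal, Tai), (Mo, Ada), (Mo, Gus), (Mo, Ivy), (Mo, Jo)} (10 duplicate(s) eliminated).
Selection mname = Hal: {(Hal, Tai)}
π_{aname} gives {Tai}.

{Tai}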